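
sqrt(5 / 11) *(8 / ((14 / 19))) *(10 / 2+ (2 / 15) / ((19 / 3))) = 1908 *sqrt(55) / 385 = 36.75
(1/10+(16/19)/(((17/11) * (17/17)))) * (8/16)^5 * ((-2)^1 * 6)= -6249/25840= -0.24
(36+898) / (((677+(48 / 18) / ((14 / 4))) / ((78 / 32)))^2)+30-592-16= -14987238887989 / 25930020992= -577.99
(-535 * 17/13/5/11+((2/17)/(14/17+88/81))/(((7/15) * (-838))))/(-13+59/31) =86995658081/75891351536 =1.15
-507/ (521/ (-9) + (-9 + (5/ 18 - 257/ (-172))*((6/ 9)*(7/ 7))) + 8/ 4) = 1177254/ 147929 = 7.96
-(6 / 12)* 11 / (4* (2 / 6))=-33 / 8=-4.12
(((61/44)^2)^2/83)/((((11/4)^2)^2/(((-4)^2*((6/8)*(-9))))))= -1495350828/17791787123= -0.08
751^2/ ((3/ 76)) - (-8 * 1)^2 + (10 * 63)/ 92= 1971739609/ 138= 14287968.18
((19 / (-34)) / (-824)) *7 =133 / 28016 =0.00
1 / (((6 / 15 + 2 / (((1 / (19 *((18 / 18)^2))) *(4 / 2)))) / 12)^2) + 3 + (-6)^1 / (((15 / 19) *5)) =438133 / 235225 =1.86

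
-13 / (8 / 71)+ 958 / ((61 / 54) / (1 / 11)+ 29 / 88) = -9763697 / 242456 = -40.27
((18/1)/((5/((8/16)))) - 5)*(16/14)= -128/35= -3.66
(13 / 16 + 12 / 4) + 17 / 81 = 5213 / 1296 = 4.02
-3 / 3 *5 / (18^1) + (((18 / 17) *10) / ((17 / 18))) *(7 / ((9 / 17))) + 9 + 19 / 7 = 342017 / 2142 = 159.67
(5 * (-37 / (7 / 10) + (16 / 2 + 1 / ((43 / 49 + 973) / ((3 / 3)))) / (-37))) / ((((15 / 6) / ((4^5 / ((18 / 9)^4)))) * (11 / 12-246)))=125944216896 / 4543653835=27.72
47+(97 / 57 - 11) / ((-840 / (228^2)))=4357 / 7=622.43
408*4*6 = 9792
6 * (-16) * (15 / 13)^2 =-21600 / 169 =-127.81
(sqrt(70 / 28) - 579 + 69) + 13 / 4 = -2027 / 4 + sqrt(10) / 2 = -505.17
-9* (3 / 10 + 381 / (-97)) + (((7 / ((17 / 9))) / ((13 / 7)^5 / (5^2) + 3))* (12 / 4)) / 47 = 10342598919318 / 316176976135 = 32.71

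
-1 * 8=-8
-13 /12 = -1.08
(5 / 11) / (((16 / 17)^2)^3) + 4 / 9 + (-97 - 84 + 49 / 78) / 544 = 281482342201 / 367068708864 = 0.77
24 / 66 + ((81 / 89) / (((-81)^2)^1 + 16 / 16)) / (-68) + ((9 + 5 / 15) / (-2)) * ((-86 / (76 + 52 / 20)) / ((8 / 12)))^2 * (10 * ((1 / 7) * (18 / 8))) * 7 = -2117558005949195 / 7496705007704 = -282.47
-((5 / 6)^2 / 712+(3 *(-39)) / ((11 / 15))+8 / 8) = 44701933 / 281952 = 158.54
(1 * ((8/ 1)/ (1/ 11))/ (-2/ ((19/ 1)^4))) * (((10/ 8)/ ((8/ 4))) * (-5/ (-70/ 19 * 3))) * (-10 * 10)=3404636125/ 21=162125529.76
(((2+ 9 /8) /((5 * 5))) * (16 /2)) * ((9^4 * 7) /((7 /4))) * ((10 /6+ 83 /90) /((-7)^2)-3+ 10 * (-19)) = -1240607826 /245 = -5063705.41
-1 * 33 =-33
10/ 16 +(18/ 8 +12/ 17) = 487/ 136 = 3.58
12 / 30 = 0.40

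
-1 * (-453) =453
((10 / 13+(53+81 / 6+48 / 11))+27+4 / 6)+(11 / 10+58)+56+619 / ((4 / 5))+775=15127823 / 8580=1763.15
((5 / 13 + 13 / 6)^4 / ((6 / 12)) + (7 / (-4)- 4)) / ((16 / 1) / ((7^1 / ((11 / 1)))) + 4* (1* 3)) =2046549281 / 962391456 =2.13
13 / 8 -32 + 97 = 533 / 8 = 66.62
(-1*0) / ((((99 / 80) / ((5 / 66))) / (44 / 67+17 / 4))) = 0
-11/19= -0.58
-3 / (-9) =1 / 3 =0.33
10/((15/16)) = 32/3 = 10.67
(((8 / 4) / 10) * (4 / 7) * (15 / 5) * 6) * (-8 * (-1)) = 576 / 35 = 16.46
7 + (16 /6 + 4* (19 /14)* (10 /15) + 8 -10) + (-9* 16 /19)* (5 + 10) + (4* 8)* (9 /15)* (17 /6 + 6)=44689 /665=67.20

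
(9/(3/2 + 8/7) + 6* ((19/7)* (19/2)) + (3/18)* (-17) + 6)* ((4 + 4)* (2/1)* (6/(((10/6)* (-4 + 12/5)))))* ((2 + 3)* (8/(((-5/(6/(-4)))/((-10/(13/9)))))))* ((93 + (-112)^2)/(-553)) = -20524266278640/1861951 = -11022989.48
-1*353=-353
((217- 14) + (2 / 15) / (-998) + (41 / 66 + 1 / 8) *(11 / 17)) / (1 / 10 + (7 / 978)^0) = 69045753 / 373252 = 184.98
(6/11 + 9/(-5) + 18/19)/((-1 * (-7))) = -321/7315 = -0.04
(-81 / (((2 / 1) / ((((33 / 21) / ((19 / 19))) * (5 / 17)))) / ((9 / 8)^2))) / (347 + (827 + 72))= -360855 / 18979072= -0.02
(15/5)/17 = 3/17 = 0.18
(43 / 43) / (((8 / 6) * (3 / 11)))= 11 / 4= 2.75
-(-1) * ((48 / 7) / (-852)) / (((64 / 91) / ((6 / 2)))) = -39 / 1136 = -0.03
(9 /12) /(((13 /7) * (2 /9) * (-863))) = -189 /89752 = -0.00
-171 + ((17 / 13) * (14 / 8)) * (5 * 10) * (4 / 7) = -1373 / 13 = -105.62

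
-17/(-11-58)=17/69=0.25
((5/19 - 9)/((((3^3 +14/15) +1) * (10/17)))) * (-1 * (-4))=-8466/4123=-2.05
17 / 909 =0.02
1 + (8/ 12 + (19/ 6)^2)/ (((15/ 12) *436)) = 4001/ 3924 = 1.02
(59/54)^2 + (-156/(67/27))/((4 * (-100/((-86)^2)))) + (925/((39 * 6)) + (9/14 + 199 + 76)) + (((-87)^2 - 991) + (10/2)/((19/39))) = 67825138815583/8444954700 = 8031.44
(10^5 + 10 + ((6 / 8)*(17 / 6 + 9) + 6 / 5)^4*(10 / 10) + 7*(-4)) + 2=282335723281 / 2560000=110287.39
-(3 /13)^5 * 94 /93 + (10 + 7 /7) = 126603299 /11510083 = 11.00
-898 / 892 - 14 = -6693 / 446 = -15.01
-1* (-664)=664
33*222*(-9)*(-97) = 6395598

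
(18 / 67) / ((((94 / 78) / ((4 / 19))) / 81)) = 227448 / 59831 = 3.80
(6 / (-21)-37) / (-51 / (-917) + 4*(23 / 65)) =-25.35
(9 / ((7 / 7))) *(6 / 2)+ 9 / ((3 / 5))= 42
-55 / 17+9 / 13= -2.54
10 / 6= 5 / 3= 1.67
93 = 93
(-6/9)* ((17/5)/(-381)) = 0.01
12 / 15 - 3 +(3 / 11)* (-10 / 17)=-2207 / 935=-2.36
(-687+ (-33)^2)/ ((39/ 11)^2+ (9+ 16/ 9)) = 218889/ 12713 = 17.22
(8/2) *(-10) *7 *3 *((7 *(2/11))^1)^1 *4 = -47040/11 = -4276.36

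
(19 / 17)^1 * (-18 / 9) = -38 / 17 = -2.24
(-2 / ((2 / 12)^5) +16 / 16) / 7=-15551 / 7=-2221.57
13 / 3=4.33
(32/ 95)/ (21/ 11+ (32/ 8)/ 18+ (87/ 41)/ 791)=0.16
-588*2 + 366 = -810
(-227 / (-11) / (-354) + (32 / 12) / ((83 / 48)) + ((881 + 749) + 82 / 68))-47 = 4356233855 / 2747217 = 1585.69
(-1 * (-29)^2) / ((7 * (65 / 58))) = -48778 / 455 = -107.20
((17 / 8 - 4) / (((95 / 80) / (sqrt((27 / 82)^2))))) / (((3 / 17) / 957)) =-2196315 / 779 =-2819.40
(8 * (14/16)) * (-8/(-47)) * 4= 224/47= 4.77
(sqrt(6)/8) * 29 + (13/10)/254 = 13/2540 + 29 * sqrt(6)/8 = 8.88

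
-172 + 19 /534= -91829 /534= -171.96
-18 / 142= -9 / 71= -0.13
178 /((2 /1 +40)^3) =89 /37044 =0.00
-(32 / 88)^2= -16 / 121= -0.13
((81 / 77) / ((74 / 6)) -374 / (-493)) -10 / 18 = 214420 / 743589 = 0.29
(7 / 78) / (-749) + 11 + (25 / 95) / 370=32271544 / 2933619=11.00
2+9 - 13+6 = 4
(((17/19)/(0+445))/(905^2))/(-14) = -17/96947989250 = -0.00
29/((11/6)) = 174/11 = 15.82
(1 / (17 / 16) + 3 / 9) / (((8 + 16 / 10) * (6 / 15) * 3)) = 1625 / 14688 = 0.11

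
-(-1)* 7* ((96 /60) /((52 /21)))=294 /65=4.52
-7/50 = -0.14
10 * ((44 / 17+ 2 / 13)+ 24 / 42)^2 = 262758760 / 2393209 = 109.79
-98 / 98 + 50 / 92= -21 / 46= -0.46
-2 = -2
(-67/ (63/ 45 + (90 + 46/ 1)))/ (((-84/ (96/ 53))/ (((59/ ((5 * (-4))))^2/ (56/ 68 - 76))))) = -3964859/ 3257328060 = -0.00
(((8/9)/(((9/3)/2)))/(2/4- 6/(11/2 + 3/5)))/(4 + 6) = -976/7965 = -0.12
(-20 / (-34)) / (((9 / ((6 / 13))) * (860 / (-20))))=-20 / 28509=-0.00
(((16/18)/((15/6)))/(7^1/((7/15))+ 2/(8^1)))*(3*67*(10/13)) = 8576/2379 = 3.60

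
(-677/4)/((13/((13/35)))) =-4.84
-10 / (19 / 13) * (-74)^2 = -711880 / 19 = -37467.37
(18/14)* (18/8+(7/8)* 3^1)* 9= 3159/56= 56.41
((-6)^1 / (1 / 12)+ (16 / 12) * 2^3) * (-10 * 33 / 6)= 10120 / 3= 3373.33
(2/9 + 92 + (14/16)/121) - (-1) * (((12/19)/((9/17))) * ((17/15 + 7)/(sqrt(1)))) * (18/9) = 30797947/275880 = 111.64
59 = 59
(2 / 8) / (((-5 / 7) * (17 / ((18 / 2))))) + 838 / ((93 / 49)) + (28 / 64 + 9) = 57014539 / 126480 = 450.78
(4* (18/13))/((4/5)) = 90/13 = 6.92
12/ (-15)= -4/ 5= -0.80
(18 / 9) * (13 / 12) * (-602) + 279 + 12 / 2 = -3058 / 3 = -1019.33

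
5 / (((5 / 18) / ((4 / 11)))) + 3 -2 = 7.55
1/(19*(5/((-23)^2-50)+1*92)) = 479/837387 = 0.00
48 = 48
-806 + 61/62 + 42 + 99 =-41169/62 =-664.02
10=10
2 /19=0.11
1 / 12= 0.08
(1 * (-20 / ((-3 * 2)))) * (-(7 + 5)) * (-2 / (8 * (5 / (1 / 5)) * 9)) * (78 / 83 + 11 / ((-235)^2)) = 8616926 / 206265375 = 0.04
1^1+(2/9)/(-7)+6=439/63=6.97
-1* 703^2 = -494209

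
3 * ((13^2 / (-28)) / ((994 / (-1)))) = 507 / 27832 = 0.02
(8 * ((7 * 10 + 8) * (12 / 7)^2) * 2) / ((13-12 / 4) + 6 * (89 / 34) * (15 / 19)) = 58046976 / 354515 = 163.74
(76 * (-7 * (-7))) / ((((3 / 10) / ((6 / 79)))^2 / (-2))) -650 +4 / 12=-1127.03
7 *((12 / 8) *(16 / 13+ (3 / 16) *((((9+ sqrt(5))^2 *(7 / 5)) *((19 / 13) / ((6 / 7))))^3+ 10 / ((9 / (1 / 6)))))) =53892961.33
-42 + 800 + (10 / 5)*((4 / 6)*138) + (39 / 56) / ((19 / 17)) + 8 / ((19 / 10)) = 1007431 / 1064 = 946.83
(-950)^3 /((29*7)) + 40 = -857366880 /203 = -4223482.17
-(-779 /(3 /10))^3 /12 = 118182284750 /81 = 1459040552.47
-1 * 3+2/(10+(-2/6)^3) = -753/269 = -2.80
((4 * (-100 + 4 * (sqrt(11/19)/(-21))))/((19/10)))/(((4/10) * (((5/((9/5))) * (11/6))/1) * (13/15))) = -324000/2717 - 4320 * sqrt(209)/361361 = -119.42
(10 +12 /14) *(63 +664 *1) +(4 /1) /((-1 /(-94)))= 57884 /7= 8269.14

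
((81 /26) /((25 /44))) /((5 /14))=24948 /1625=15.35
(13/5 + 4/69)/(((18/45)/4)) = 1834/69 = 26.58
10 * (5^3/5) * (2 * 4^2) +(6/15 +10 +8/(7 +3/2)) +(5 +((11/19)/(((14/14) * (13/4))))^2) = 41571026061/5185765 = 8016.37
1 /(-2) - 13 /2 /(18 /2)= -11 /9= -1.22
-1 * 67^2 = -4489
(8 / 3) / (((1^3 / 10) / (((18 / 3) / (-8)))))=-20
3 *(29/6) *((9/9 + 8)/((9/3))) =87/2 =43.50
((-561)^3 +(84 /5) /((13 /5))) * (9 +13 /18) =-133890176525 /78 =-1716540724.68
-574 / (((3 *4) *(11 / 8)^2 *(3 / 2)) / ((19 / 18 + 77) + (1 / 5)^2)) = -322753312 / 245025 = -1317.23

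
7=7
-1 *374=-374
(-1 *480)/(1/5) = -2400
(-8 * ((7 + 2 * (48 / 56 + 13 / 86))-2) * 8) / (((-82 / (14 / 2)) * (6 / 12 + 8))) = 135168 / 29971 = 4.51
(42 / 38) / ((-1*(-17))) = 21 / 323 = 0.07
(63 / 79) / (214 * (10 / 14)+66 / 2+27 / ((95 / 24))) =41895 / 10122349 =0.00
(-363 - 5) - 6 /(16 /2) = -1475 /4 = -368.75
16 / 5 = 3.20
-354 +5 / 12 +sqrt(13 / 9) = -4243 / 12 +sqrt(13) / 3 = -352.38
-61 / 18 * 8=-244 / 9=-27.11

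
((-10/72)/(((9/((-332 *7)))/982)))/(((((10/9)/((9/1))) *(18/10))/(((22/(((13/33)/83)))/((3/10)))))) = 286497665300/117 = 2448697994.02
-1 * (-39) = 39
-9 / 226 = -0.04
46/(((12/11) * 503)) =0.08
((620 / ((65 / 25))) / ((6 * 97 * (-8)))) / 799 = -775 / 12090468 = -0.00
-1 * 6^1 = -6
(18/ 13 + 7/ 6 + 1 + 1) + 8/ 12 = 407/ 78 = 5.22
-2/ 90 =-1/ 45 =-0.02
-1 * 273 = -273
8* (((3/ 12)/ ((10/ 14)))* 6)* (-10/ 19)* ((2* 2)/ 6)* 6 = -672/ 19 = -35.37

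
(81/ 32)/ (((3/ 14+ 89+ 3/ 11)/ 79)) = 492723/ 220496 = 2.23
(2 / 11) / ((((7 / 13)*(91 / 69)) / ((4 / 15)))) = 184 / 2695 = 0.07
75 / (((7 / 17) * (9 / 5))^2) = 180625 / 1323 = 136.53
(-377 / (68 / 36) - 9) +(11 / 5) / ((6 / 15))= -6905 / 34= -203.09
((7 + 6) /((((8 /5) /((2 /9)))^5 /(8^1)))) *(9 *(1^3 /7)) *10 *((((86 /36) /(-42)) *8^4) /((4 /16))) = -559000000 /8680203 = -64.40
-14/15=-0.93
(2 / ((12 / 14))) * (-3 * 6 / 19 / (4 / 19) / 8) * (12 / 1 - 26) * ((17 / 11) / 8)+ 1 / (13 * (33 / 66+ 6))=423739 / 118976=3.56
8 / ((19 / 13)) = 104 / 19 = 5.47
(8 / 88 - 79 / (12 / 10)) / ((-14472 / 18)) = 4339 / 53064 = 0.08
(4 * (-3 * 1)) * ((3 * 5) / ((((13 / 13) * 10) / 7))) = -126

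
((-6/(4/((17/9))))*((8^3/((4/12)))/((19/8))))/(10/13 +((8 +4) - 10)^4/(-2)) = 226304/893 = 253.42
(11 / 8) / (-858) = -1 / 624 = -0.00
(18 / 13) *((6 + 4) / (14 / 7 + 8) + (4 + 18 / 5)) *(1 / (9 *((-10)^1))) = -43 / 325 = -0.13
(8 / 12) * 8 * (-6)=-32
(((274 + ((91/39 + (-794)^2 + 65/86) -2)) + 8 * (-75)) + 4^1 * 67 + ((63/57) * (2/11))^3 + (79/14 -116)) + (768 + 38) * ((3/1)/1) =5215732880255615/8243784087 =632686.74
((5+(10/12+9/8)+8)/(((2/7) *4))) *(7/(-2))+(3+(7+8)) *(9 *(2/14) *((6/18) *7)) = 3145/384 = 8.19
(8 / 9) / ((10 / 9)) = 4 / 5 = 0.80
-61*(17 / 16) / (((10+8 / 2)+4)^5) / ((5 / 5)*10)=-1037 / 302330880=-0.00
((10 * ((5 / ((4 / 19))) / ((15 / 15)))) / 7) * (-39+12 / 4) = -8550 / 7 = -1221.43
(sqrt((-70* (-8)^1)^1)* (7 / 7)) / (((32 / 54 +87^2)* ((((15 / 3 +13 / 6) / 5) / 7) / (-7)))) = -3240* sqrt(35) / 179353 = -0.11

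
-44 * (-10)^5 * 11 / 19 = 48400000 / 19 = 2547368.42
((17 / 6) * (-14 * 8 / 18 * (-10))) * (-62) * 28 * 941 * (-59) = 458773483840 / 27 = 16991610512.59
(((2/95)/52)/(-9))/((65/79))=-79/1444950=-0.00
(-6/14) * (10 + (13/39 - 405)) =1184/7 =169.14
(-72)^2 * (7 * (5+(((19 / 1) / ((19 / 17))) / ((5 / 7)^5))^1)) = 10935171072 / 3125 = 3499254.74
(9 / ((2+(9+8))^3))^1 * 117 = 1053 / 6859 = 0.15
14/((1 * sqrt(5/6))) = 14 * sqrt(30)/5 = 15.34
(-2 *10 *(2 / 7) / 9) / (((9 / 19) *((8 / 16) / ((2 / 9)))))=-3040 / 5103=-0.60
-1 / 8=-0.12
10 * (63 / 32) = 315 / 16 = 19.69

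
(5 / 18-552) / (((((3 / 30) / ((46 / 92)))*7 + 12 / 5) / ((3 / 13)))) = -49655 / 1482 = -33.51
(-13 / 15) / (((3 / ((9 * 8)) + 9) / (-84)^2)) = -104832 / 155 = -676.34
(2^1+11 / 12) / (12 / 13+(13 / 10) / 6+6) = 2275 / 5569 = 0.41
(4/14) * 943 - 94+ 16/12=3712/21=176.76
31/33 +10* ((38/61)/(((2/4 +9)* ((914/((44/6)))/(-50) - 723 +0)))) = 83758079/89247697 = 0.94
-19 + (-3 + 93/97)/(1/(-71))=12215/97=125.93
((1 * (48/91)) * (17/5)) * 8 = 6528/455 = 14.35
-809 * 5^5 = -2528125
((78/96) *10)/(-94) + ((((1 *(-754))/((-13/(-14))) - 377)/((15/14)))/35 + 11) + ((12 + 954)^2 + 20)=52629953669/56400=933155.21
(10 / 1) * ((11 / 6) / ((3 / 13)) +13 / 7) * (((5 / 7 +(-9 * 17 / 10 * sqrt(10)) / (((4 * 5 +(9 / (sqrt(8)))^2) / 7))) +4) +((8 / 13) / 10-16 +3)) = -83980 * sqrt(10) / 241-355490 / 441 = -1908.04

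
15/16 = 0.94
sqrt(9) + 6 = 9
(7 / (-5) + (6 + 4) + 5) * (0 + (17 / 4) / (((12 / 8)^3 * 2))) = 1156 / 135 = 8.56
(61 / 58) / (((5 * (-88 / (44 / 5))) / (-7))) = 427 / 2900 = 0.15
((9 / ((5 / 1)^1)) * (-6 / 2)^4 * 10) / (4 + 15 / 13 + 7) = 9477 / 79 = 119.96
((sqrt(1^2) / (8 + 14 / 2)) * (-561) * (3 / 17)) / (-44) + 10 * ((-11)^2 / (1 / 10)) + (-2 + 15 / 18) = 725939 / 60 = 12098.98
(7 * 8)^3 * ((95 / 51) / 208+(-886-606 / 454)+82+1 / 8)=-21281767254496 / 150501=-141406151.82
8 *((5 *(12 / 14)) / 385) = 48 / 539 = 0.09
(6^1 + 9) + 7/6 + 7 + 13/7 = 1051/42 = 25.02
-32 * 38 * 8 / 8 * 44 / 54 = -26752 / 27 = -990.81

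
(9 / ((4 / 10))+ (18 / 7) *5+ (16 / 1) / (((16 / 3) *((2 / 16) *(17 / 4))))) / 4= 9759 / 952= 10.25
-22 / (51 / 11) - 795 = -40787 / 51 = -799.75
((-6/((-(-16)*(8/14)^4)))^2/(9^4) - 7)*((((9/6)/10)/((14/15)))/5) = -3056824073/13589544960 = -0.22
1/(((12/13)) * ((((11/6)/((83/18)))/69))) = 24817/132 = 188.01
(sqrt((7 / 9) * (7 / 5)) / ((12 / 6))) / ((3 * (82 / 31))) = 217 * sqrt(5) / 7380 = 0.07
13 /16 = 0.81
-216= -216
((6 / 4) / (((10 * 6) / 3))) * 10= 3 / 4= 0.75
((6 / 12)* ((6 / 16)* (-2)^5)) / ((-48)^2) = -1 / 384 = -0.00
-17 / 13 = -1.31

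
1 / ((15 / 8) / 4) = 32 / 15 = 2.13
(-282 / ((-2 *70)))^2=19881 / 4900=4.06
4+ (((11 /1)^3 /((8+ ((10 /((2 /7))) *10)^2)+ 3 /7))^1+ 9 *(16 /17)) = 181960897 /14578503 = 12.48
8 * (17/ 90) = 68/ 45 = 1.51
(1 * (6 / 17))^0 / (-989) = -1 / 989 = -0.00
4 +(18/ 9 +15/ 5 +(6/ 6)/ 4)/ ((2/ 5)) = 137/ 8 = 17.12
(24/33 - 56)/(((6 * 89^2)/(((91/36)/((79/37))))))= -255892/185850423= -0.00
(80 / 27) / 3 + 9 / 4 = 1049 / 324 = 3.24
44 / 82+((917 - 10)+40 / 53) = 1973717 / 2173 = 908.29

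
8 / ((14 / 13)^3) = 6.41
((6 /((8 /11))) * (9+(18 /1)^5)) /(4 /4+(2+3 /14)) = 48499143 /10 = 4849914.30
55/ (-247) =-55/ 247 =-0.22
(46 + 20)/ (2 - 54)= -33/ 26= -1.27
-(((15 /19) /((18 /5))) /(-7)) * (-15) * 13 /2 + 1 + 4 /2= -0.05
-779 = -779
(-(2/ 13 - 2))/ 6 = 4/ 13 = 0.31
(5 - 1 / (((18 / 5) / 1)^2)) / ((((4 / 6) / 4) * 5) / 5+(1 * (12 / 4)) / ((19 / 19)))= 1595 / 1026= 1.55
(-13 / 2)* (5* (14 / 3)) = -455 / 3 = -151.67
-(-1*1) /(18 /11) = 0.61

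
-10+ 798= 788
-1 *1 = -1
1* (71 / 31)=71 / 31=2.29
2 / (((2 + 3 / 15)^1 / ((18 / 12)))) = 15 / 11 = 1.36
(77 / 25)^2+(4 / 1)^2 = 15929 / 625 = 25.49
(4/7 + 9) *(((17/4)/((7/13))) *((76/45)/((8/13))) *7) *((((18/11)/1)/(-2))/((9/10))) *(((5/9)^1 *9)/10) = -3657329/5544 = -659.69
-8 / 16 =-1 / 2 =-0.50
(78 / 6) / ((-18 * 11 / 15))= -65 / 66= -0.98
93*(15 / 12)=465 / 4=116.25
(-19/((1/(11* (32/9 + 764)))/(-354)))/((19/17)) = 152431928/3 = 50810642.67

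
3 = 3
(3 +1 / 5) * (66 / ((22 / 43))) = 2064 / 5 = 412.80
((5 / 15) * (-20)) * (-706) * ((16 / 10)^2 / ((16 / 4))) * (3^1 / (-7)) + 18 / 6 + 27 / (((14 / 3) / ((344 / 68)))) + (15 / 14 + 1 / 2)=-1257.13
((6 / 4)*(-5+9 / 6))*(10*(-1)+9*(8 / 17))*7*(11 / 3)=26411 / 34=776.79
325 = 325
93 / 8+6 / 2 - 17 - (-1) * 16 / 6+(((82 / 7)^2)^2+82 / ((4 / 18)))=1106372287 / 57624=19199.85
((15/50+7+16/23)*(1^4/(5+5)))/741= 613/568100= 0.00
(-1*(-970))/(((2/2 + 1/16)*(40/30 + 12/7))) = 10185/34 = 299.56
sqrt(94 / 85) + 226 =sqrt(7990) / 85 + 226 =227.05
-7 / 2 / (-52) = 7 / 104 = 0.07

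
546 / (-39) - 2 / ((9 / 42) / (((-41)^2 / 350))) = -4412 / 75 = -58.83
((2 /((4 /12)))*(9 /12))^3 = 729 /8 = 91.12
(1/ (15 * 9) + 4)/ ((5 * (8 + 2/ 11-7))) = 5951/ 8775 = 0.68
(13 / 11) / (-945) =-13 / 10395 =-0.00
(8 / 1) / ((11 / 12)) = 96 / 11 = 8.73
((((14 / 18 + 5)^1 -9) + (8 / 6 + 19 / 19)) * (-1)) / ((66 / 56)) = 224 / 297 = 0.75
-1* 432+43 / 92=-39701 / 92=-431.53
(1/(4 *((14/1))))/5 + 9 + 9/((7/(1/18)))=363/40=9.08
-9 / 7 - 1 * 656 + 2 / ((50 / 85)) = -22886 / 35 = -653.89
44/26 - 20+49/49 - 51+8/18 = -7940/117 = -67.86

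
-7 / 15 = -0.47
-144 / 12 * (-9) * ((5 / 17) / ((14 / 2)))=540 / 119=4.54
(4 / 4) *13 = 13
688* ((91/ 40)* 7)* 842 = 46126444/ 5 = 9225288.80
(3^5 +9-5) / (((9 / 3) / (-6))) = -494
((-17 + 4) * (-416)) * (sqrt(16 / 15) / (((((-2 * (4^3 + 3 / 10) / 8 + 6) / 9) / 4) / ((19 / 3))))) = -1011712 * sqrt(15) / 31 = -126398.18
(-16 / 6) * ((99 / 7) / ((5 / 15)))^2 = -235224 / 49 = -4800.49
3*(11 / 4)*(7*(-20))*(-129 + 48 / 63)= 148115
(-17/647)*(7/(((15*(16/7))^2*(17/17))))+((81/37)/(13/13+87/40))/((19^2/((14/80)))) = 11239149691/63217804780800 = 0.00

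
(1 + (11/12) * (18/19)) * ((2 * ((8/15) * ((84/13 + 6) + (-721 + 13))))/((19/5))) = -1711952/4693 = -364.79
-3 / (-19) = 3 / 19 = 0.16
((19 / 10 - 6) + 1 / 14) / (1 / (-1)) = 141 / 35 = 4.03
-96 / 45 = -32 / 15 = -2.13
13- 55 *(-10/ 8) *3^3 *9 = 66877/ 4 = 16719.25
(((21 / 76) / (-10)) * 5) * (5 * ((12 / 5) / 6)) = -21 / 76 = -0.28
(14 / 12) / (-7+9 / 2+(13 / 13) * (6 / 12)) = -7 / 12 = -0.58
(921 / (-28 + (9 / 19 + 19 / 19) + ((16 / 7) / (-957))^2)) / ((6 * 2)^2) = -87255071211 / 361884832640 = -0.24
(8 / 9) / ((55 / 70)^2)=1568 / 1089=1.44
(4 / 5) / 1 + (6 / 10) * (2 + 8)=34 / 5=6.80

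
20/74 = 0.27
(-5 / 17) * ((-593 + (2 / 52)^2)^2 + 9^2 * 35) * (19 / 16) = -15389038471655 / 124297472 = -123808.14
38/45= 0.84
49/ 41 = 1.20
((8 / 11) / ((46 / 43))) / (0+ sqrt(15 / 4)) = 344*sqrt(15) / 3795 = 0.35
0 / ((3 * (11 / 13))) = 0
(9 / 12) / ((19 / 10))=0.39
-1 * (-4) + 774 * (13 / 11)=10106 / 11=918.73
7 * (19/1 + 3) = 154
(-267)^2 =71289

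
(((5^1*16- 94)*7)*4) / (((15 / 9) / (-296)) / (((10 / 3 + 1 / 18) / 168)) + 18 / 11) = -1216523 / 4212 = -288.82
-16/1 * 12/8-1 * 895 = -919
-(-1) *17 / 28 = 17 / 28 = 0.61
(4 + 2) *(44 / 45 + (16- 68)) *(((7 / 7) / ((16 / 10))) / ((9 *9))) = -574 / 243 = -2.36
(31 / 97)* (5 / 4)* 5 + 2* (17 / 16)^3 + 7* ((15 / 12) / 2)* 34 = 153.15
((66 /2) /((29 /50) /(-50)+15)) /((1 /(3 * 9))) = 2227500 /37471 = 59.45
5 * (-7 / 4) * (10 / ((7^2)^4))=-25 / 1647086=-0.00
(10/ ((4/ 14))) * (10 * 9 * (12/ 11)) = 37800/ 11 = 3436.36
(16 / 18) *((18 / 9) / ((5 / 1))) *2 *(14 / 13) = 448 / 585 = 0.77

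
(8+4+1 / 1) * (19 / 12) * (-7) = -1729 / 12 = -144.08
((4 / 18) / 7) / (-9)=-2 / 567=-0.00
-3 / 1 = -3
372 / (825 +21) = 62 / 141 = 0.44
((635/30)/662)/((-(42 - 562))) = 127/2065440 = 0.00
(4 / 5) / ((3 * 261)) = 4 / 3915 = 0.00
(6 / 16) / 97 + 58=58.00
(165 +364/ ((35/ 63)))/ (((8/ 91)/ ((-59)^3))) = -76645594389/ 40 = -1916139859.72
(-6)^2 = 36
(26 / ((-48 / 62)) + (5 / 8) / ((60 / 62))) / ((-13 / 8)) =527 / 26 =20.27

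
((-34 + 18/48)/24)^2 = 72361/36864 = 1.96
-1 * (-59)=59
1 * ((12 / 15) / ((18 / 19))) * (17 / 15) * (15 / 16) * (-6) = -323 / 60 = -5.38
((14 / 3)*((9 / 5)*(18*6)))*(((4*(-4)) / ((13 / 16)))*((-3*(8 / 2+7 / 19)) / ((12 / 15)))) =72285696 / 247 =292654.64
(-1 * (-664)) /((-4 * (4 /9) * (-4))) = 747 /8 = 93.38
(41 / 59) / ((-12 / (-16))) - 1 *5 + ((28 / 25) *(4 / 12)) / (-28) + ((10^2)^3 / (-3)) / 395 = -296428636 / 349575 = -847.97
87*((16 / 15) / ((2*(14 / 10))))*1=232 / 7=33.14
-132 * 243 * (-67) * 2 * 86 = 369643824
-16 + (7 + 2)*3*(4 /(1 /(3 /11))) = 148 /11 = 13.45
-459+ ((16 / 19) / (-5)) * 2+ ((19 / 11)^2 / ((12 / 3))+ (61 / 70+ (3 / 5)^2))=-736028717 / 1609300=-457.36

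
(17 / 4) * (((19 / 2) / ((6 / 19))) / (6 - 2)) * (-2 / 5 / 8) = -6137 / 3840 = -1.60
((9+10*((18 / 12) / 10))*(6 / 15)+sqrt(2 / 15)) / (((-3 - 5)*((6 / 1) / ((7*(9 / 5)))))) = -1.20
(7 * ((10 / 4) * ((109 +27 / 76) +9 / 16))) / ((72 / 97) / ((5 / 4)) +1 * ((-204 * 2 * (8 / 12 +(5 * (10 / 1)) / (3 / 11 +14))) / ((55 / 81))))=-979588292375 / 1275668361216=-0.77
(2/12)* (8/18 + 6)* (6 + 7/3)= 725/81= 8.95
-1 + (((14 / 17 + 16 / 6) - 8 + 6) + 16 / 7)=991 / 357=2.78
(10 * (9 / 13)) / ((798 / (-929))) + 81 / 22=-166521 / 38038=-4.38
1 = 1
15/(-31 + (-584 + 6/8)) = -20/819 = -0.02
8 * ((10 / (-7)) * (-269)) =21520 / 7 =3074.29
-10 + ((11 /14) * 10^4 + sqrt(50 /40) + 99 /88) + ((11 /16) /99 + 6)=sqrt(5) /2 + 7917109 /1008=7855.39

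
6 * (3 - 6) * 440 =-7920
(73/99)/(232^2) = 73/5328576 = 0.00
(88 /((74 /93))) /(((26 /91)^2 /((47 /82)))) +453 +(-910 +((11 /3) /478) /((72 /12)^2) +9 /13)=326003428039 /1018076904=320.21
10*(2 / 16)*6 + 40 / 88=175 / 22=7.95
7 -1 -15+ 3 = -6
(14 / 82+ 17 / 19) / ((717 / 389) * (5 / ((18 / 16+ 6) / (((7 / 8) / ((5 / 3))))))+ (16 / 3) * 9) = 322870 / 14751267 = 0.02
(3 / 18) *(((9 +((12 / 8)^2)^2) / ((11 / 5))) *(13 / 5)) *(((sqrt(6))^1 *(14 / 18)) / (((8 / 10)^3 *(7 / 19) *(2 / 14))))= 5403125 *sqrt(6) / 67584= 195.83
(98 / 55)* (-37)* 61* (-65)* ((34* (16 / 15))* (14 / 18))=10949591744 / 1485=7373462.45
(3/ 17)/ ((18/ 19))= 19/ 102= 0.19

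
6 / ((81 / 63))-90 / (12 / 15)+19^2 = 1519 / 6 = 253.17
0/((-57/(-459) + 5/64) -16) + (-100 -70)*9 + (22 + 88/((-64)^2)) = -772085/512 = -1507.98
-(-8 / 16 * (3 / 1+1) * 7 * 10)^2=-19600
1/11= 0.09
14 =14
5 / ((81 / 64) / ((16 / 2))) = 2560 / 81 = 31.60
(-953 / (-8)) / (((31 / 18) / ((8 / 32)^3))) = 8577 / 7936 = 1.08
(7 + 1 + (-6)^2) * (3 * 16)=2112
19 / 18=1.06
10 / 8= 5 / 4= 1.25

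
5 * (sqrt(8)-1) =9.14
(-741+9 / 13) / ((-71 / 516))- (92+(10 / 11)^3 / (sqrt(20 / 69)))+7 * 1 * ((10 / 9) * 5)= 5325.76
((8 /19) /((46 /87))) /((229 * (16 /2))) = 87 /200146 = 0.00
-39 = -39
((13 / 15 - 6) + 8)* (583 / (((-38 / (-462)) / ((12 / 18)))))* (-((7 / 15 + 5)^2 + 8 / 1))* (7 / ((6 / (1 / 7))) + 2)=-213901844156 / 192375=-1111900.42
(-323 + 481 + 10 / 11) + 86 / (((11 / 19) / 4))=8284 / 11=753.09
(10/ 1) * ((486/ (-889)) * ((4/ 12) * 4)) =-6480/ 889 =-7.29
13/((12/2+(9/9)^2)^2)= 13/49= 0.27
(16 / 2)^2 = 64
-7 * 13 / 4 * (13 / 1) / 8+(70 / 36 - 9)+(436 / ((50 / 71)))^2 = 68987799017 / 180000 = 383265.55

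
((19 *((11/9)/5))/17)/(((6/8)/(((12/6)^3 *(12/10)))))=13376/3825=3.50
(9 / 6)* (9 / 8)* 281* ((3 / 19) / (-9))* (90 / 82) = -9.13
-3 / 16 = -0.19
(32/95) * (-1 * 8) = -256/95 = -2.69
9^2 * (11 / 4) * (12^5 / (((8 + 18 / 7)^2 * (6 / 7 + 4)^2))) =8317563408 / 395641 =21023.01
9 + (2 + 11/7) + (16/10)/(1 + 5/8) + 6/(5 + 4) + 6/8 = 81751/5460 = 14.97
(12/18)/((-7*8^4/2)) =-1/21504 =-0.00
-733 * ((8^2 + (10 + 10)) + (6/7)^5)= -1040540412/16807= -61911.13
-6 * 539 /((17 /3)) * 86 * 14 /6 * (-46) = 89555928 /17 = 5267995.76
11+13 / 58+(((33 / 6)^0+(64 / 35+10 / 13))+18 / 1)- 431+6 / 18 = -31497367 / 79170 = -397.84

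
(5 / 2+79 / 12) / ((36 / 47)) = 5123 / 432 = 11.86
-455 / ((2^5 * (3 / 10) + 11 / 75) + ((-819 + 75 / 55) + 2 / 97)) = 36411375 / 64649723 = 0.56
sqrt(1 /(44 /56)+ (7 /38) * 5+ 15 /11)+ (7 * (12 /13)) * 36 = sqrt(621566) /418+ 3024 /13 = 234.50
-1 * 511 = -511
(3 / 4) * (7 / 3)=7 / 4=1.75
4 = 4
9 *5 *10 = 450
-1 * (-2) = 2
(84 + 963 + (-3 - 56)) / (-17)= -988 / 17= -58.12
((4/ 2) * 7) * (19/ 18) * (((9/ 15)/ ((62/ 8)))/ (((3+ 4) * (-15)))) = -76/ 6975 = -0.01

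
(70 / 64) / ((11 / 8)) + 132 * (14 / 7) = 11651 / 44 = 264.80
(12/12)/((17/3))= 3/17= 0.18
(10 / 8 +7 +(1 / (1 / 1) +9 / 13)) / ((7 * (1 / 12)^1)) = 1551 / 91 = 17.04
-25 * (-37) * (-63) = -58275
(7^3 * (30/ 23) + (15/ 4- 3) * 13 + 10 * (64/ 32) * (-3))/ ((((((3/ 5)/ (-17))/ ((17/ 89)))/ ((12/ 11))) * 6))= -17598655/ 45034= -390.79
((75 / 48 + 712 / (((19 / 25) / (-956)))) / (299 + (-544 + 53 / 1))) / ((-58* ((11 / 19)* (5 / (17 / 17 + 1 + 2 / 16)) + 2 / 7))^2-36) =73256243256175 / 142905235378176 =0.51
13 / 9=1.44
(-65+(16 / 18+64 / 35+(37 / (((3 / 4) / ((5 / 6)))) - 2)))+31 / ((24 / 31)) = 14171 / 840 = 16.87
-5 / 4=-1.25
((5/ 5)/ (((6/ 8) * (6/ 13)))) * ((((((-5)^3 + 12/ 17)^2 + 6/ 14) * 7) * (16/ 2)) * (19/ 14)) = 61758398000/ 18207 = 3392013.95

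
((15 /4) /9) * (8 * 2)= 20 /3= 6.67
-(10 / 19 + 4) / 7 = -86 / 133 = -0.65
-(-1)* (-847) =-847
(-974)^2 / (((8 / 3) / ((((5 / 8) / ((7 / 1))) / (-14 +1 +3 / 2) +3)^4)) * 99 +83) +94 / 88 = 575624995920983518413 / 52354763493372868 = 10994.70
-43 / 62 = -0.69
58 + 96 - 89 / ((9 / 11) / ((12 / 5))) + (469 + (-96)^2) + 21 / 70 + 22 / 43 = 12356581 / 1290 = 9578.74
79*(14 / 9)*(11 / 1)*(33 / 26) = 66913 / 39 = 1715.72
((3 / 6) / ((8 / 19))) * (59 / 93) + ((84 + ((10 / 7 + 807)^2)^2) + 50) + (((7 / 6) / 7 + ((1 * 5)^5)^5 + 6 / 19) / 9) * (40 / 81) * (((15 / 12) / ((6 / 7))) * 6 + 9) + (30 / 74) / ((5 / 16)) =531446452625101819183063620871 / 1830956155056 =290256241886276883.37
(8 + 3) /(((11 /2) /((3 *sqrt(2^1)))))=6 *sqrt(2)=8.49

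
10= 10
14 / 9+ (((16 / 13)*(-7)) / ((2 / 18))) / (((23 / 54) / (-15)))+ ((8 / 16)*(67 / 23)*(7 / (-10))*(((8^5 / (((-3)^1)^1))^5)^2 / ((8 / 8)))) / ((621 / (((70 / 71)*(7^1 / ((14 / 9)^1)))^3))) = -18654760684830533915129017235103844631281575650209426 / 5382981082089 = -3465507383427602348390338000000000000000.00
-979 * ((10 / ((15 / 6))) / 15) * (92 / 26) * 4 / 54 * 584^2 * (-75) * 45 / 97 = 3071823180800 / 3783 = 812007184.99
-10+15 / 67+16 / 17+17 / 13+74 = 984262 / 14807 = 66.47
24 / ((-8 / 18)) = -54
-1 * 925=-925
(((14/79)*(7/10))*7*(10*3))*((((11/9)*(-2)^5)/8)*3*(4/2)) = -60368/79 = -764.15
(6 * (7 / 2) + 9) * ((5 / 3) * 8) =400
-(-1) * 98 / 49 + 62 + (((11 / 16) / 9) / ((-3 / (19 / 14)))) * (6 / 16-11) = 3114341 / 48384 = 64.37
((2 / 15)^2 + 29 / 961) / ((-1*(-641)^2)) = -10369 / 88842744225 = -0.00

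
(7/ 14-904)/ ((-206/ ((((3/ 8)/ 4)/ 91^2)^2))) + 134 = 298211363202275/ 2225457934336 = 134.00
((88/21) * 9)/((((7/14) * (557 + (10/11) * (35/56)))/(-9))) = -1.22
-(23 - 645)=622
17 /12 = 1.42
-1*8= -8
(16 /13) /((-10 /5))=-8 /13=-0.62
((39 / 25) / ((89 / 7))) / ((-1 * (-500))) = 273 / 1112500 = 0.00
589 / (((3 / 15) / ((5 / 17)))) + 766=27747 / 17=1632.18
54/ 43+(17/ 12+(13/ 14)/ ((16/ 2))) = 40289/ 14448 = 2.79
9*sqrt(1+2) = 15.59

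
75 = 75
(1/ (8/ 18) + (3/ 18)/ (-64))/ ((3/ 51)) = 14671/ 384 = 38.21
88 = 88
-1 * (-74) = 74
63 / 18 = 7 / 2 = 3.50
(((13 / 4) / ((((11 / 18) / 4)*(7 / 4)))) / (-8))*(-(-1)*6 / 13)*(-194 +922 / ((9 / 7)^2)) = -255.10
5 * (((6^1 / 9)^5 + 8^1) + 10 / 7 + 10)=166360 / 1701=97.80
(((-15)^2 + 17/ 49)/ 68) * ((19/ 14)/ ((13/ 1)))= 104899/ 303212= 0.35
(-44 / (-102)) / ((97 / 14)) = 308 / 4947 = 0.06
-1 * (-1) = 1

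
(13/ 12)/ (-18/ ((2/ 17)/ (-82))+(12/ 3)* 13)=13/ 151176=0.00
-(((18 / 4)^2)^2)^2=-43046721 / 256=-168151.25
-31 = -31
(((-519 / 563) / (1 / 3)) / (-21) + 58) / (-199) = -229097 / 784259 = -0.29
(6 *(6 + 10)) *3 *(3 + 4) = 2016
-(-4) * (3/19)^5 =972/2476099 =0.00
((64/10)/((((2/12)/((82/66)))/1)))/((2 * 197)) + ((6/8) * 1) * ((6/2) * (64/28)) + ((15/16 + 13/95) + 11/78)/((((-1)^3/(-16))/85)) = 1658.16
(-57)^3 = -185193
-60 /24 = -5 /2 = -2.50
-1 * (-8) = 8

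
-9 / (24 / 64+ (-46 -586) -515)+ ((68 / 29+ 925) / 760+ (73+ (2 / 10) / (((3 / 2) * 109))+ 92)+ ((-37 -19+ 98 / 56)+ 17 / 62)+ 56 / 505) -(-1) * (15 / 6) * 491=277341356313285479 / 206992115894040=1339.86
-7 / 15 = -0.47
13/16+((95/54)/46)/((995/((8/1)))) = 1607135/1977264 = 0.81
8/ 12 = 0.67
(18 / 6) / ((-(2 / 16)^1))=-24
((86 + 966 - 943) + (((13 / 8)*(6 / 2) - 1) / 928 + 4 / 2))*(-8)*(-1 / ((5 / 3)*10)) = 494457 / 9280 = 53.28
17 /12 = 1.42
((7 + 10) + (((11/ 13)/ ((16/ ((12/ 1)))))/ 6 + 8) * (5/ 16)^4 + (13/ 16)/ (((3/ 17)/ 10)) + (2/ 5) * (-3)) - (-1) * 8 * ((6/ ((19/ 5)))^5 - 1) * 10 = 194169939011048447/ 253146853539840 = 767.02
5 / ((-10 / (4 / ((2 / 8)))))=-8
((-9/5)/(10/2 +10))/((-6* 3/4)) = 2/75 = 0.03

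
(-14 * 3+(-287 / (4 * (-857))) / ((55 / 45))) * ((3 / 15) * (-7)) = 11068071 / 188540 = 58.70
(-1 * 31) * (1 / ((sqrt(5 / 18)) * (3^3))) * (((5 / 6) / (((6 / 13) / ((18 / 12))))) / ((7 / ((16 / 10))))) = -403 * sqrt(10) / 945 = -1.35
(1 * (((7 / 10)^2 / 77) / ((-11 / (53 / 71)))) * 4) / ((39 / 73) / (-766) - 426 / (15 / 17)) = 20745578 / 5798334239885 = 0.00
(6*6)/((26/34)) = 612/13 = 47.08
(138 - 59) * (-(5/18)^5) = -246875/1889568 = -0.13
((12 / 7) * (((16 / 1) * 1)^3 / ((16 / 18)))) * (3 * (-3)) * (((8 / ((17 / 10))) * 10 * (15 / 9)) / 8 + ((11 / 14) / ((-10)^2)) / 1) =-14526832896 / 20825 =-697567.01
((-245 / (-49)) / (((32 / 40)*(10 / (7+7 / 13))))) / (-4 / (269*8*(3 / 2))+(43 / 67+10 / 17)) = 225197385 / 58732336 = 3.83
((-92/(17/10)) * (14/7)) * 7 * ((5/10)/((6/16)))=-51520/51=-1010.20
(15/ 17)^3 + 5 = 27940/ 4913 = 5.69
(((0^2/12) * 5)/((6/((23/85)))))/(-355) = 0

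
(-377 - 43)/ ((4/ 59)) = -6195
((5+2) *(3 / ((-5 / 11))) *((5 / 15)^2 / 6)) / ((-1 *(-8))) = -77 / 720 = -0.11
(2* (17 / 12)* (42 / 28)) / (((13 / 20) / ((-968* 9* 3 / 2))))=-1110780 / 13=-85444.62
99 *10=990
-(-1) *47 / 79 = 47 / 79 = 0.59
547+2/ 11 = 6019/ 11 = 547.18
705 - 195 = 510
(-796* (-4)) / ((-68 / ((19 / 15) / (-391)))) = 15124 / 99705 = 0.15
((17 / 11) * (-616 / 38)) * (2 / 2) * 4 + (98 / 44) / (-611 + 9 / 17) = -434729491 / 4338004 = -100.21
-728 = -728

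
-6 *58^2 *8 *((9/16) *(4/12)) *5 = -151380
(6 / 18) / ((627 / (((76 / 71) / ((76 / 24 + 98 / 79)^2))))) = 99856 / 3408222301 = 0.00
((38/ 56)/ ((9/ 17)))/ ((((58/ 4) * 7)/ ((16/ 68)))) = 0.00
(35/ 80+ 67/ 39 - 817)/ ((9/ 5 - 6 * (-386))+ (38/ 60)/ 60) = -38134725/ 108473534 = -0.35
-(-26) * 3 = 78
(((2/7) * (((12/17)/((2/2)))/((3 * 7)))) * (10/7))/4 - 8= -8.00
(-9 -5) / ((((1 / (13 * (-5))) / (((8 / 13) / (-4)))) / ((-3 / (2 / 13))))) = 2730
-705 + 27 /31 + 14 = -21394 /31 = -690.13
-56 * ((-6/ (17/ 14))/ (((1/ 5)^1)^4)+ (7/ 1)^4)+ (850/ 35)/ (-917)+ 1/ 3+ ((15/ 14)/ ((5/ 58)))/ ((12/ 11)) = 50410735429/ 1309476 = 38496.88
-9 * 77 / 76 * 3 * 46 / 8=-47817 / 304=-157.29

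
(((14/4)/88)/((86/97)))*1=679/15136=0.04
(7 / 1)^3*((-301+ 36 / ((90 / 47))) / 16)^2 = 106700.92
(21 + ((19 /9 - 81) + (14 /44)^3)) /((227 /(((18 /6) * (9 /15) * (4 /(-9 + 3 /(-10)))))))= 5544521 /28098741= 0.20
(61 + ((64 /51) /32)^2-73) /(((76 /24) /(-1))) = 62416 /16473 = 3.79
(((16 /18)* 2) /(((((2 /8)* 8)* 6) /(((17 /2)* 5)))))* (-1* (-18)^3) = 36720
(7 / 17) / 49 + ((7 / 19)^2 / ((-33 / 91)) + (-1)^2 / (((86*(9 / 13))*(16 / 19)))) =-2024507021 / 5852046816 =-0.35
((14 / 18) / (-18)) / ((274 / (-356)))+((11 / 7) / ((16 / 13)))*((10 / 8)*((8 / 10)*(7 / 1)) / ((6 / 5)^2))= 4447847 / 710208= 6.26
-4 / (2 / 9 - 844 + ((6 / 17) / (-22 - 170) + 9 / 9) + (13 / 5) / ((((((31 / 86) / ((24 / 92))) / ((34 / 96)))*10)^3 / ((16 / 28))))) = 124224723483840000 / 26173515412321192301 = 0.00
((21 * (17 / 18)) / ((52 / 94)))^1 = 35.85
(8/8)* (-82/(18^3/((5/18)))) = -205/52488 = -0.00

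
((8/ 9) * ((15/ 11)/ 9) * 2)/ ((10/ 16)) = 128/ 297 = 0.43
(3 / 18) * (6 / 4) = 1 / 4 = 0.25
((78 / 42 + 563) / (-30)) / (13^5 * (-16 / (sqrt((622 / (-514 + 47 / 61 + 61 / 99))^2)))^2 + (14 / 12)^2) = -9298143473129676 / 31881199903428186194555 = -0.00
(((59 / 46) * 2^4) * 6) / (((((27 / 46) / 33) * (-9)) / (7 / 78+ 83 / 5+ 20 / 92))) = -1574806288 / 121095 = -13004.72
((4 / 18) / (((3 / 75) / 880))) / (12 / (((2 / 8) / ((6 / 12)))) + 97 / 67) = 53600 / 279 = 192.11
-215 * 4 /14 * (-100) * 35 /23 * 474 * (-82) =-8356620000 /23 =-363331304.35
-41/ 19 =-2.16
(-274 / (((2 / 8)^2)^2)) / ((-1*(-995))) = -70.50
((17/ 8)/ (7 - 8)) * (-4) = 17/ 2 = 8.50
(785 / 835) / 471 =1 / 501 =0.00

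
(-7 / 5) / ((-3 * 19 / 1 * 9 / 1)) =7 / 2565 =0.00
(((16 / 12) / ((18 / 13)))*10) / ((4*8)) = 65 / 216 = 0.30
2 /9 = 0.22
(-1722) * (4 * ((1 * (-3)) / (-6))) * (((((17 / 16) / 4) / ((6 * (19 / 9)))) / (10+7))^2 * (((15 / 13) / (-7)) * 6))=0.01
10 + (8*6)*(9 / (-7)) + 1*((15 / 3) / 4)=-1413 / 28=-50.46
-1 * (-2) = 2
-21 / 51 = -7 / 17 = -0.41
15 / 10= 1.50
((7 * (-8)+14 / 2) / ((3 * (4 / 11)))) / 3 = -539 / 36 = -14.97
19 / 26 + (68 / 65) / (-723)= 5273 / 7230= 0.73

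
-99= -99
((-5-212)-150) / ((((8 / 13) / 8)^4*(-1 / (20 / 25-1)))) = -10481887 / 5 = -2096377.40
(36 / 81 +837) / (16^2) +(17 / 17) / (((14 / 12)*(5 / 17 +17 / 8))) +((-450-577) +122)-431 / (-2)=-3639326449 / 5306112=-685.87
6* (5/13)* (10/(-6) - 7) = -20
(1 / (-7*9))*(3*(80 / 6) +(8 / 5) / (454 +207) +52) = -101356 / 69405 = -1.46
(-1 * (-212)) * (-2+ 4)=424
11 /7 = 1.57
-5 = -5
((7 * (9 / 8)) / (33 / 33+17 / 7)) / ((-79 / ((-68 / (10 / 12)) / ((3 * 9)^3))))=833 / 6910920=0.00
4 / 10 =2 / 5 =0.40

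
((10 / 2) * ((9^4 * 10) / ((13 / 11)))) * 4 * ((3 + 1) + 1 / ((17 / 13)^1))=1169170200 / 221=5290362.90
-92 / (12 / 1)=-23 / 3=-7.67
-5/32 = -0.16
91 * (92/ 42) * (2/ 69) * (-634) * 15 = -164840/ 3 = -54946.67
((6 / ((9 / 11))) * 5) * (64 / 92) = 1760 / 69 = 25.51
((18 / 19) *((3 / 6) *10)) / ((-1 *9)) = -10 / 19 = -0.53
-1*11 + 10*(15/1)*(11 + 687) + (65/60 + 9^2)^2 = 16045441/144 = 111426.67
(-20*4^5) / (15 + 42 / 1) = -20480 / 57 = -359.30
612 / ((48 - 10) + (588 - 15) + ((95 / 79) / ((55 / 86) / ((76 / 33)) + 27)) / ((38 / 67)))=128654028 / 128460149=1.00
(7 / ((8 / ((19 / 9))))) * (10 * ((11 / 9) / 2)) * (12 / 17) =7315 / 918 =7.97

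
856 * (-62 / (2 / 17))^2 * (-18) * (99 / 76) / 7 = -105911398692 / 133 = -796326305.95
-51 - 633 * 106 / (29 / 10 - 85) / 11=210399 / 9031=23.30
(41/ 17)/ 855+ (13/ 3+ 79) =1211291/ 14535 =83.34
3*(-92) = -276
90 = 90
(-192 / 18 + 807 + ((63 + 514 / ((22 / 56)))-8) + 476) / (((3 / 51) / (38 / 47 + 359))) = 8335014762 / 517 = 16121885.42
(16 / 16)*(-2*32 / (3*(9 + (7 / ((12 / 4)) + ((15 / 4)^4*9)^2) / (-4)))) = 16777216 / 622775802739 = 0.00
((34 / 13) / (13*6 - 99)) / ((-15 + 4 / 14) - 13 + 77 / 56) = 272 / 57525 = 0.00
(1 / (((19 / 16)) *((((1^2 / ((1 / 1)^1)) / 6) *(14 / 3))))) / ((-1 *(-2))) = 72 / 133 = 0.54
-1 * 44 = -44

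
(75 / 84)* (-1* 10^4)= -62500 / 7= -8928.57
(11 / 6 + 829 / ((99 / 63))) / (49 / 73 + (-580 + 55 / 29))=-73965863 / 80679984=-0.92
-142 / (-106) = 71 / 53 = 1.34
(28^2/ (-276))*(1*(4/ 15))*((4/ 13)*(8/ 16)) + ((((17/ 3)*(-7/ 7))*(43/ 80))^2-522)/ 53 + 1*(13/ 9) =-7618221581/ 912787200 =-8.35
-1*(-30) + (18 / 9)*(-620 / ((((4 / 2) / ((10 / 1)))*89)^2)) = 206630 / 7921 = 26.09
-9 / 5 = -1.80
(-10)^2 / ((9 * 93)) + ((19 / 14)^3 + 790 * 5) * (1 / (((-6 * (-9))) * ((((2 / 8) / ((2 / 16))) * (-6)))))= -329629829 / 55121472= -5.98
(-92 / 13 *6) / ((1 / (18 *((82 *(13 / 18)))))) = -45264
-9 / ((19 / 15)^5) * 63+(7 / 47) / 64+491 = 2361895876565 / 7448105792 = 317.11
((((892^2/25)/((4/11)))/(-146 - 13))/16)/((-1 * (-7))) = -4.91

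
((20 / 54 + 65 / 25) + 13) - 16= -4 / 135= -0.03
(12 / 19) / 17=12 / 323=0.04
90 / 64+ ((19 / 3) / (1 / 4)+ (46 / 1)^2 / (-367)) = 738953 / 35232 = 20.97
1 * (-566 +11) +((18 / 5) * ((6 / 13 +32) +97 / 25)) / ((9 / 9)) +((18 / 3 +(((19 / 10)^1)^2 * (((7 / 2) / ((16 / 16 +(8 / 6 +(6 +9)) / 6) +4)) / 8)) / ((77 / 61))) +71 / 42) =-695112776191 / 1669668000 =-416.32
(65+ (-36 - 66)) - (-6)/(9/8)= -95/3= -31.67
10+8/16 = 21/2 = 10.50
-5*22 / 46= -55 / 23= -2.39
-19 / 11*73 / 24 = -1387 / 264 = -5.25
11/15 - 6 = -79/15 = -5.27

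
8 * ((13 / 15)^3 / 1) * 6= 35152 / 1125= 31.25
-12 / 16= -3 / 4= -0.75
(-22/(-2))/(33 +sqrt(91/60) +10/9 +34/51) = 619740/1956923 - 594 * sqrt(1365)/1956923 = 0.31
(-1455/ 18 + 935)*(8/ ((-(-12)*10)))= 1025/ 18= 56.94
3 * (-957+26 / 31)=-88923 / 31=-2868.48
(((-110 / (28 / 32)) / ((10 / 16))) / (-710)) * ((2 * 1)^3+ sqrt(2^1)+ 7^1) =704 * sqrt(2) / 2485+ 2112 / 497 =4.65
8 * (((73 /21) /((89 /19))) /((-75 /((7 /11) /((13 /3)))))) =-11096 /954525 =-0.01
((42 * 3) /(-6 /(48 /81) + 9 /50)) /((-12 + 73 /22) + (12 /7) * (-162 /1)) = 86240 /1949441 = 0.04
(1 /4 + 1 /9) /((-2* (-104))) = 1 /576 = 0.00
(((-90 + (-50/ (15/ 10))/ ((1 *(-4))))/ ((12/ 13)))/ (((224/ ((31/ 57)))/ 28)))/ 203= -14105/ 476064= -0.03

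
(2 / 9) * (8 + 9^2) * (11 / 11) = 178 / 9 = 19.78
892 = 892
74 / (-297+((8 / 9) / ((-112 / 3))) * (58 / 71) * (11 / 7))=-0.25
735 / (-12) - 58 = -477 / 4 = -119.25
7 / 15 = 0.47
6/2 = 3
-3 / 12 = -1 / 4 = -0.25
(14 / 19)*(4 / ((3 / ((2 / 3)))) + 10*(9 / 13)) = 12796 / 2223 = 5.76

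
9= 9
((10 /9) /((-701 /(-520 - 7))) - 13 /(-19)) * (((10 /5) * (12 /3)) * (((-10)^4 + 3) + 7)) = 14586331760 /119871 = 121683.57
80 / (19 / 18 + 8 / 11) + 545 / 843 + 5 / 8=109851935 / 2380632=46.14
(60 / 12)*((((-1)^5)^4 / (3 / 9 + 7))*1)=15 / 22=0.68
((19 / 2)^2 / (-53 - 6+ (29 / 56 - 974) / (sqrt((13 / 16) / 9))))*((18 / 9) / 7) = 3876418 / 26738097437 - 59039745*sqrt(13) / 26738097437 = -0.01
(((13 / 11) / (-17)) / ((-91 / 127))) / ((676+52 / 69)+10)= 8763 / 62028274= 0.00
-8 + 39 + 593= 624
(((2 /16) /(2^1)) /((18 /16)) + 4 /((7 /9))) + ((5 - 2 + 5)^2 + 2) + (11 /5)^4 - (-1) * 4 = 7766641 /78750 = 98.62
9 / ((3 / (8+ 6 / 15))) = 126 / 5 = 25.20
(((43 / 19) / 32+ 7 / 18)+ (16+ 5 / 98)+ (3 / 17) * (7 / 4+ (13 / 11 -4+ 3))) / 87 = 49702073 / 256598496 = 0.19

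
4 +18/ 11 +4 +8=194/ 11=17.64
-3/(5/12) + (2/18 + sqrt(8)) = -4.26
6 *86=516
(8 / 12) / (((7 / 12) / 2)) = 16 / 7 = 2.29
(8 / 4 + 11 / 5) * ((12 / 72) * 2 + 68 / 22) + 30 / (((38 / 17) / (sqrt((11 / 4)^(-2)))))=20129 / 1045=19.26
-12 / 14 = -6 / 7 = -0.86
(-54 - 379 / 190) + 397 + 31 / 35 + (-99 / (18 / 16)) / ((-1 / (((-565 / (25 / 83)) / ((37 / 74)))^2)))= 8236401171687 / 6650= 1238556567.17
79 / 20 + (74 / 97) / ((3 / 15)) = 15063 / 1940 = 7.76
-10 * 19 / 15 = -12.67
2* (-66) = -132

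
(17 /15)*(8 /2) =68 /15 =4.53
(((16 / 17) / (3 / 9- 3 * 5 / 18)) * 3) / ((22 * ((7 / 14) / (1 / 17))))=-96 / 3179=-0.03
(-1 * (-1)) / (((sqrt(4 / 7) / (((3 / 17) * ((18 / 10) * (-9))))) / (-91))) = 22113 * sqrt(7) / 170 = 344.15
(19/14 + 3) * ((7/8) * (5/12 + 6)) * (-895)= -4203815/192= -21894.87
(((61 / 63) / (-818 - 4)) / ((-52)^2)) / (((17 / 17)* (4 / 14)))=-61 / 40008384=-0.00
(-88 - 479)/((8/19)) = -10773/8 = -1346.62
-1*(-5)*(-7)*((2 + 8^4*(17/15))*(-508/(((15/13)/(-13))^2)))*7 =49525530980744/675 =73371157008.51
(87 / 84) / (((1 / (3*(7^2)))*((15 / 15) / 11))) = 6699 / 4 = 1674.75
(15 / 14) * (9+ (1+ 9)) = 285 / 14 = 20.36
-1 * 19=-19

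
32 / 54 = 16 / 27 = 0.59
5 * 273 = 1365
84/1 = 84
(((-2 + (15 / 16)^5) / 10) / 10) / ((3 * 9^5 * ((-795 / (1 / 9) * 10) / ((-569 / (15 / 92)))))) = -17507487599 / 4983960836505600000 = -0.00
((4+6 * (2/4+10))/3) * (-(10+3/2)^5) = -431234981/96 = -4492031.05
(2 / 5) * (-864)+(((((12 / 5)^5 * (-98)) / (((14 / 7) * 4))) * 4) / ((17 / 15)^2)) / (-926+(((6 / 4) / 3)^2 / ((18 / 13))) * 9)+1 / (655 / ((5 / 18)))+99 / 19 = -1344883469946911 / 3989534096250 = -337.10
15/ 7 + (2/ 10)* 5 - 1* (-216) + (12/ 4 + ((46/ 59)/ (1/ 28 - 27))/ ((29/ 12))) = 2008648583/ 9042635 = 222.13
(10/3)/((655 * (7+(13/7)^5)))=16807/96077103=0.00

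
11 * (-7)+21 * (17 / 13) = -644 / 13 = -49.54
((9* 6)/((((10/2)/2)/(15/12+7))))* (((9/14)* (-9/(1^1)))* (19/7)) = -1371249/490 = -2798.47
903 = 903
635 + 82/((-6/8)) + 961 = 4460/3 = 1486.67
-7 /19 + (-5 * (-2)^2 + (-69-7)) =-1831 /19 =-96.37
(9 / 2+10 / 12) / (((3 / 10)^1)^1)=160 / 9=17.78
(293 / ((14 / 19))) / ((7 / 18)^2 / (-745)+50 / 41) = 27547130430 / 84468937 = 326.12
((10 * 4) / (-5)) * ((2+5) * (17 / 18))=-476 / 9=-52.89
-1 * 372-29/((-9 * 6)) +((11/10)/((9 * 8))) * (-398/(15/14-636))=-66036983/177780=-371.45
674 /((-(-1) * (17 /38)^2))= 973256 /289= 3367.67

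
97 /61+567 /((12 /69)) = 795889 /244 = 3261.84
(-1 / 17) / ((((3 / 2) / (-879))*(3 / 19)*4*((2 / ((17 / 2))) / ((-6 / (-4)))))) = 347.94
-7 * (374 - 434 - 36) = 672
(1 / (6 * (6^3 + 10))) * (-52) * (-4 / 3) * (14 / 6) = 364 / 3051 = 0.12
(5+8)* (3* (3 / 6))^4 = 1053 / 16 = 65.81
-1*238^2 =-56644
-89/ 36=-2.47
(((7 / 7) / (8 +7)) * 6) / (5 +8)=2 / 65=0.03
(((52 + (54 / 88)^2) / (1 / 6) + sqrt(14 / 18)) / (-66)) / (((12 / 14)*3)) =-709807 / 383328-7*sqrt(7) / 3564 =-1.86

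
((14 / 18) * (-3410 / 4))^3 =-1700071825375 / 5832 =-291507514.64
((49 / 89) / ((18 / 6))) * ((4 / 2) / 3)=98 / 801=0.12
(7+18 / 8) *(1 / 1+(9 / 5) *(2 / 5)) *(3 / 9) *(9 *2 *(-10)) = -4773 / 5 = -954.60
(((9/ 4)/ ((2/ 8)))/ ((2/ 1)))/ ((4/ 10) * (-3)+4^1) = 45/ 28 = 1.61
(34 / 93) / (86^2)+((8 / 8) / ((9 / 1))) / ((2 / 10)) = 573241 / 1031742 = 0.56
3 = 3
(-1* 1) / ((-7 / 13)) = 13 / 7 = 1.86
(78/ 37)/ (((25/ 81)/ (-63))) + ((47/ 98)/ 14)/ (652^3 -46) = -151362048768390301/ 351753606754200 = -430.31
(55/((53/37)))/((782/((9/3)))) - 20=-822815/41446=-19.85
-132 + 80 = -52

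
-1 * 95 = -95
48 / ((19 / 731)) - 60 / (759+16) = 1846.66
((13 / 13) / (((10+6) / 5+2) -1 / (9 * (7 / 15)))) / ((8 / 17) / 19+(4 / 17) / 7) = 79135 / 22924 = 3.45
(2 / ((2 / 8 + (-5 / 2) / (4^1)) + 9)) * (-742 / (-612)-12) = -26408 / 10557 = -2.50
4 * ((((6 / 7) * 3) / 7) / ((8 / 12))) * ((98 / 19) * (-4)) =-864 / 19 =-45.47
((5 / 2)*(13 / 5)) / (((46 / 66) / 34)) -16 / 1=6925 / 23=301.09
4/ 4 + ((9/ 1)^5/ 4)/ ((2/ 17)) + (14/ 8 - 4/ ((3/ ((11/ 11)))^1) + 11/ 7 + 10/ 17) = 125482.70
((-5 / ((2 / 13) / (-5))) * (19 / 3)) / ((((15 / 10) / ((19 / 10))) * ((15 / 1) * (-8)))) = -4693 / 432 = -10.86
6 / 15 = 2 / 5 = 0.40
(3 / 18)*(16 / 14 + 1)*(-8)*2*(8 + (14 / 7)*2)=-480 / 7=-68.57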